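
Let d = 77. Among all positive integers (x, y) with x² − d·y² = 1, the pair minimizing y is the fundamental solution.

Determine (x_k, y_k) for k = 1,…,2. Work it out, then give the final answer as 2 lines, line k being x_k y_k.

351 40
246401 28080

√77 → a₀=8, period (1,3,2,3,1,16); ℓ=6 even so k=5
a_0=8:  p_0=8·1+0=8,  q_0=8·0+1=1
…
a_4=3:  p_4=3·79+35=272,  q_4=3·9+4=31
a_5=1:  p_5=1·272+79=351,  q_5=1·31+9=40
(x₁, y₁) = (351, 40);  351² − 77·40² = 1 ✓
k=2:  x_2 = 351·351+77·40·40 = 246401,  y_2 = 351·40+40·351 = 28080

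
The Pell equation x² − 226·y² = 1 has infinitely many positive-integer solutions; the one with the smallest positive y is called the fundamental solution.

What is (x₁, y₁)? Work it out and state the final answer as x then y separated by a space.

451 30

[15; 30] for √226; ℓ=1 ⇒ convergent index 1
i=0: a=15 ⇒ p=15, q=1
i=1: a=30 ⇒ p=451, q=30
fundamental: x₁=451, y₁=30  (since 203401 − 226·900 = 1)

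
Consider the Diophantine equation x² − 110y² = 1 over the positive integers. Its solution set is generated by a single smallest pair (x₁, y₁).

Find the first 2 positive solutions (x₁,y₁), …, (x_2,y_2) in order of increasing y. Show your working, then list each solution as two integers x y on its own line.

√110 → a₀=10, period (2,20); ℓ=2 even so k=1
k=0  a_k=10  p_k/q_k = 10/1
k=1  a_k=2  p_k/q_k = 21/2
→ (21, 2).  Check: 21²=441, 110·2²=440, difference 1.
k=2:  x_2 = 21·21+110·2·2 = 881,  y_2 = 21·2+2·21 = 84

21 2
881 84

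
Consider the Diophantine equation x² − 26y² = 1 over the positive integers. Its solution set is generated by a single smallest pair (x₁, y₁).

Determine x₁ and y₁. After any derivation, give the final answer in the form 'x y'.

51 10

d=26: √d = [5; 10] (ℓ=1, odd), read p_1/q_1
a_0=5:  p_0=5·1+0=5,  q_0=5·0+1=1
a_1=10:  p_1=10·5+1=51,  q_1=10·1+0=10
fundamental: x₁=51, y₁=10  (since 2601 − 26·100 = 1)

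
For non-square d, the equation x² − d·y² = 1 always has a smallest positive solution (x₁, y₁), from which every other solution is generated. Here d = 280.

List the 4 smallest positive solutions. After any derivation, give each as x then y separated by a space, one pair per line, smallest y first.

251 15
126001 7530
63252251 3780045
31752504001 1897575060

[16; 1,2,1,2,1,32] for √280; ℓ=6 ⇒ convergent index 5
a_0=16:  p_0=16·1+0=16,  q_0=16·0+1=1
a_1=1:  p_1=1·16+1=17,  q_1=1·1+0=1
a_2=2:  p_2=2·17+16=50,  q_2=2·1+1=3
a_3=1:  p_3=1·50+17=67,  q_3=1·3+1=4
a_4=2:  p_4=2·67+50=184,  q_4=2·4+3=11
a_5=1:  p_5=1·184+67=251,  q_5=1·11+4=15
→ (251, 15).  Check: 251²=63001, 280·15²=63000, difference 1.
k=2:  x_2 = 251·251+280·15·15 = 126001,  y_2 = 251·15+15·251 = 7530
k=3:  x_3 = 251·126001+280·15·7530 = 63252251,  y_3 = 251·7530+15·126001 = 3780045
k=4:  x_4 = 251·63252251+280·15·3780045 = 31752504001,  y_4 = 251·3780045+15·63252251 = 1897575060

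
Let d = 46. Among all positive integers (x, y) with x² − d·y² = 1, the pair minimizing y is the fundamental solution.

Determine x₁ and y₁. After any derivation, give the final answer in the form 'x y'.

24335 3588

√46 = [6; 1,3,1,1,2,6,2,1,1,3,1,12, …], period ℓ=12 (even) → k=11
k=0  a_k=6  p_k/q_k = 6/1
k=1  a_k=1  p_k/q_k = 7/1
k=2  a_k=3  p_k/q_k = 27/4
k=3  a_k=1  p_k/q_k = 34/5
k=4  a_k=1  p_k/q_k = 61/9
…
k=6  a_k=6  p_k/q_k = 997/147
…
k=8  a_k=1  p_k/q_k = 3147/464
k=9  a_k=1  p_k/q_k = 5297/781
k=10  a_k=3  p_k/q_k = 19038/2807
k=11  a_k=1  p_k/q_k = 24335/3588
→ (24335, 3588).  Check: 24335²=592192225, 46·3588²=592192224, difference 1.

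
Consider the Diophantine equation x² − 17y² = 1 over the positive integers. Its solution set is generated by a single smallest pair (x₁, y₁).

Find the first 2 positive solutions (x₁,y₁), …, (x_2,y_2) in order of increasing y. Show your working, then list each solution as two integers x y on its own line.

d=17: √d = [4; 8] (ℓ=1, odd), read p_1/q_1
k=0  a_k=4  p_k/q_k = 4/1
k=1  a_k=8  p_k/q_k = 33/8
(x₁, y₁) = (33, 8);  33² − 17·8² = 1 ✓
k=2:  x_2 = 33·33+17·8·8 = 2177,  y_2 = 33·8+8·33 = 528

33 8
2177 528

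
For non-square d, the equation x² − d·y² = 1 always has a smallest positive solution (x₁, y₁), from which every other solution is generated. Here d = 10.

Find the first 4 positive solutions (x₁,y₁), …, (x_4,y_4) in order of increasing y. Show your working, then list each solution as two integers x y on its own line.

√10 → a₀=3, period (6); ℓ=1 odd so k=1
a_0=3:  p_0=3·1+0=3,  q_0=3·0+1=1
a_1=6:  p_1=6·3+1=19,  q_1=6·1+0=6
→ (19, 6).  Check: 19²=361, 10·6²=360, difference 1.
n=2: (19,6)∘(19,6) = (19·19+10·6·6, 19·6+6·19) = (721,228)
n=3: (721,228)∘(19,6) = (19·721+10·6·228, 19·228+6·721) = (27379,8658)
n=4: (27379,8658)∘(19,6) = (19·27379+10·6·8658, 19·8658+6·27379) = (1039681,328776)

19 6
721 228
27379 8658
1039681 328776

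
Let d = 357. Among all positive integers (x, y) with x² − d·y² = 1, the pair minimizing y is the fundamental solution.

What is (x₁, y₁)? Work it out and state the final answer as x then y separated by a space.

√357 = [18; 1,8,2,8,1,36, …], period ℓ=6 (even) → k=5
i=0: a=18 ⇒ p=18, q=1
…
i=4: a=8 ⇒ p=3042, q=161
i=5: a=1 ⇒ p=3401, q=180
fundamental: x₁=3401, y₁=180  (since 11566801 − 357·32400 = 1)

3401 180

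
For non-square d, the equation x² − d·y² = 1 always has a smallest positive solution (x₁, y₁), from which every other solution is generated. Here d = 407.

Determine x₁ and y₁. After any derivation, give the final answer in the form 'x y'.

2663 132

√407 = [20; 5,1,2,1,5,40, …], period ℓ=6 (even) → k=5
i=0: a=20 ⇒ p=20, q=1
…
i=2: a=1 ⇒ p=121, q=6
i=3: a=2 ⇒ p=343, q=17
i=4: a=1 ⇒ p=464, q=23
i=5: a=5 ⇒ p=2663, q=132
fundamental: x₁=2663, y₁=132  (since 7091569 − 407·17424 = 1)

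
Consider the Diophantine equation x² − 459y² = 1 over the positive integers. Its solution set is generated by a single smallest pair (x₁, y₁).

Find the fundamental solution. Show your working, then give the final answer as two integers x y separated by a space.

√459 = [21; 2,2,1,4,21,4,1,2,2,42, …], period ℓ=10 (even) → k=9
k=0  a_k=21  p_k/q_k = 21/1
…
k=3  a_k=1  p_k/q_k = 150/7
…
k=5  a_k=21  p_k/q_k = 14997/700
…
k=7  a_k=1  p_k/q_k = 75692/3533
k=8  a_k=2  p_k/q_k = 212079/9899
k=9  a_k=2  p_k/q_k = 499850/23331
(x₁, y₁) = (499850, 23331);  499850² − 459·23331² = 1 ✓

499850 23331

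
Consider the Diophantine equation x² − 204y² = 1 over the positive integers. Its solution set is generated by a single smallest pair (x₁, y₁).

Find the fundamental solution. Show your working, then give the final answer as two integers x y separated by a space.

√204 → a₀=14, period (3,1,1,6,1,1,3,28); ℓ=8 even so k=7
step 0: (14, 1)  from 14·(1,0) + (0,1)
step 1: (43, 3)  from 3·(14,1) + (1,0)
step 2: (57, 4)  from 1·(43,3) + (14,1)
…
step 4: (657, 46)  from 6·(100,7) + (57,4)
step 5: (757, 53)  from 1·(657,46) + (100,7)
step 6: (1414, 99)  from 1·(757,53) + (657,46)
step 7: (4999, 350)  from 3·(1414,99) + (757,53)
→ (4999, 350).  Check: 4999²=24990001, 204·350²=24990000, difference 1.

4999 350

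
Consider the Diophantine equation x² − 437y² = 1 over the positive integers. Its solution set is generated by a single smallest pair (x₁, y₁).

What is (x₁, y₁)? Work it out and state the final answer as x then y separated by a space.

4599 220

[20; 1,9,2,9,1,40] for √437; ℓ=6 ⇒ convergent index 5
step 0: (20, 1)  from 20·(1,0) + (0,1)
…
step 2: (209, 10)  from 9·(21,1) + (20,1)
…
step 4: (4160, 199)  from 9·(439,21) + (209,10)
step 5: (4599, 220)  from 1·(4160,199) + (439,21)
(x₁, y₁) = (4599, 220);  4599² − 437·220² = 1 ✓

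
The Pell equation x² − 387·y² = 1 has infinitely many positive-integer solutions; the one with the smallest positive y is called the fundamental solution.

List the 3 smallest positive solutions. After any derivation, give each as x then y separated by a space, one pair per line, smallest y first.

√387 → a₀=19, period (1,2,19,2,1,38); ℓ=6 even so k=5
step 0: (19, 1)  from 19·(1,0) + (0,1)
step 1: (20, 1)  from 1·(19,1) + (1,0)
step 2: (59, 3)  from 2·(20,1) + (19,1)
step 3: (1141, 58)  from 19·(59,3) + (20,1)
step 4: (2341, 119)  from 2·(1141,58) + (59,3)
step 5: (3482, 177)  from 1·(2341,119) + (1141,58)
→ (3482, 177).  Check: 3482²=12124324, 387·177²=12124323, difference 1.
(x_2, y_2) = (3482·3482 + 387·177·177, 3482·177 + 177·3482) = (24248647, 1232628)
(x_3, y_3) = (3482·24248647 + 387·177·1232628, 3482·1232628 + 177·24248647) = (168867574226, 8584021215)

3482 177
24248647 1232628
168867574226 8584021215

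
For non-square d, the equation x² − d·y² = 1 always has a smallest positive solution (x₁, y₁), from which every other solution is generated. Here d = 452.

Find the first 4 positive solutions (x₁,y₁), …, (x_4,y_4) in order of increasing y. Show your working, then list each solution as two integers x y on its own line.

√452 = [21; 3,1,5,3,10,3,5,1,3,42, …], period ℓ=10 (even) → k=9
i=0: a=21 ⇒ p=21, q=1
i=1: a=3 ⇒ p=64, q=3
i=2: a=1 ⇒ p=85, q=4
i=3: a=5 ⇒ p=489, q=23
i=4: a=3 ⇒ p=1552, q=73
…
i=6: a=3 ⇒ p=49579, q=2332
i=7: a=5 ⇒ p=263904, q=12413
i=8: a=1 ⇒ p=313483, q=14745
i=9: a=3 ⇒ p=1204353, q=56648
→ (1204353, 56648).  Check: 1204353²=1450466148609, 452·56648²=1450466148608, difference 1.
(1204353+56648√452)^2 = 2900932297217 + 136448377488√452
(1204353+56648√452)^3 = 6987493029899166849 + 328664025545553880√452
(1204353+56648√452)^4 = 16830816386073401651890177 + 791655010315592455701792√452

1204353 56648
2900932297217 136448377488
6987493029899166849 328664025545553880
16830816386073401651890177 791655010315592455701792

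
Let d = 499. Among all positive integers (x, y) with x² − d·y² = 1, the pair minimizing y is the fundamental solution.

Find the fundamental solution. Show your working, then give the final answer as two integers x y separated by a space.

[22; 2,1,21,1,2,44] for √499; ℓ=6 ⇒ convergent index 5
step 0: (22, 1)  from 22·(1,0) + (0,1)
step 1: (45, 2)  from 2·(22,1) + (1,0)
…
step 3: (1452, 65)  from 21·(67,3) + (45,2)
step 4: (1519, 68)  from 1·(1452,65) + (67,3)
step 5: (4490, 201)  from 2·(1519,68) + (1452,65)
(x₁, y₁) = (4490, 201);  4490² − 499·201² = 1 ✓

4490 201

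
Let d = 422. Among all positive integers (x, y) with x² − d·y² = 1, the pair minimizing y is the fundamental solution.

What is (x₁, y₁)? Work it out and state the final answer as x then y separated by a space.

7022501 341850

d=422: √d = [20; 1,1,5,2,1,…,1,1,40] (ℓ=14, even), read p_13/q_13
k=0  a_k=20  p_k/q_k = 20/1
k=1  a_k=1  p_k/q_k = 21/1
k=2  a_k=1  p_k/q_k = 41/2
…
k=4  a_k=2  p_k/q_k = 493/24
k=5  a_k=1  p_k/q_k = 719/35
…
k=7  a_k=20  p_k/q_k = 53719/2615
…
k=9  a_k=1  p_k/q_k = 217526/10589
k=10  a_k=2  p_k/q_k = 598859/29152
k=11  a_k=5  p_k/q_k = 3211821/156349
k=12  a_k=1  p_k/q_k = 3810680/185501
k=13  a_k=1  p_k/q_k = 7022501/341850
→ (7022501, 341850).  Check: 7022501²=49315520295001, 422·341850²=49315520295000, difference 1.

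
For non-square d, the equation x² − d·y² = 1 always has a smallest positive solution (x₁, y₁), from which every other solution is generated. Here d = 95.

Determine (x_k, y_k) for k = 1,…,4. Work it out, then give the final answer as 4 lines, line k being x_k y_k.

√95 → a₀=9, period (1,2,1,18); ℓ=4 even so k=3
k=0  a_k=9  p_k/q_k = 9/1
k=1  a_k=1  p_k/q_k = 10/1
k=2  a_k=2  p_k/q_k = 29/3
k=3  a_k=1  p_k/q_k = 39/4
(x₁, y₁) = (39, 4);  39² − 95·4² = 1 ✓
(39+4√95)^2 = 3041 + 312√95
(39+4√95)^3 = 237159 + 24332√95
(39+4√95)^4 = 18495361 + 1897584√95

39 4
3041 312
237159 24332
18495361 1897584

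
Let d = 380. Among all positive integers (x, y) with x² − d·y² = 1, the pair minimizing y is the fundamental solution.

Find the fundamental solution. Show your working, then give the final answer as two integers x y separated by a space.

39 2

d=380: √d = [19; 2,38] (ℓ=2, even), read p_1/q_1
step 0: (19, 1)  from 19·(1,0) + (0,1)
step 1: (39, 2)  from 2·(19,1) + (1,0)
fundamental: x₁=39, y₁=2  (since 1521 − 380·4 = 1)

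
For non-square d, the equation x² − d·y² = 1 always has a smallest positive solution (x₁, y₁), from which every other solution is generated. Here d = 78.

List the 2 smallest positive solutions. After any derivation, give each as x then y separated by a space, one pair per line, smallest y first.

√78 → a₀=8, period (1,4,1,16); ℓ=4 even so k=3
step 0: (8, 1)  from 8·(1,0) + (0,1)
…
step 2: (44, 5)  from 4·(9,1) + (8,1)
step 3: (53, 6)  from 1·(44,5) + (9,1)
fundamental: x₁=53, y₁=6  (since 2809 − 78·36 = 1)
(x_2, y_2) = (53·53 + 78·6·6, 53·6 + 6·53) = (5617, 636)

53 6
5617 636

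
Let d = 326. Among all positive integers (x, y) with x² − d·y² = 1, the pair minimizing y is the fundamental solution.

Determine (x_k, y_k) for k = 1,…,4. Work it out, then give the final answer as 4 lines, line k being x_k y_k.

325 18
211249 11700
137311525 7604982
89252280001 4943226600

√326 = [18; 18,36, …], period ℓ=2 (even) → k=1
i=0: a=18 ⇒ p=18, q=1
i=1: a=18 ⇒ p=325, q=18
→ (325, 18).  Check: 325²=105625, 326·18²=105624, difference 1.
(x_2, y_2) = (325·325 + 326·18·18, 325·18 + 18·325) = (211249, 11700)
(x_3, y_3) = (325·211249 + 326·18·11700, 325·11700 + 18·211249) = (137311525, 7604982)
(x_4, y_4) = (325·137311525 + 326·18·7604982, 325·7604982 + 18·137311525) = (89252280001, 4943226600)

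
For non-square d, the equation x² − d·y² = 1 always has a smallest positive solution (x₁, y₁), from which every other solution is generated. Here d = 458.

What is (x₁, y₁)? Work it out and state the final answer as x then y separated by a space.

22899 1070

[21; 2,2,42] for √458; ℓ=3 ⇒ convergent index 5
step 0: (21, 1)  from 21·(1,0) + (0,1)
step 1: (43, 2)  from 2·(21,1) + (1,0)
…
step 3: (4537, 212)  from 42·(107,5) + (43,2)
step 4: (9181, 429)  from 2·(4537,212) + (107,5)
step 5: (22899, 1070)  from 2·(9181,429) + (4537,212)
fundamental: x₁=22899, y₁=1070  (since 524364201 − 458·1144900 = 1)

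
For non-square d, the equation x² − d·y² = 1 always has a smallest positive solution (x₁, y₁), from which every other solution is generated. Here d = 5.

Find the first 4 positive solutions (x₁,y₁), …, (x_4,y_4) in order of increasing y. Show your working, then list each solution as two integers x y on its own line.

d=5: √d = [2; 4] (ℓ=1, odd), read p_1/q_1
i=0: a=2 ⇒ p=2, q=1
i=1: a=4 ⇒ p=9, q=4
fundamental: x₁=9, y₁=4  (since 81 − 5·16 = 1)
(9+4√5)^2 = 161 + 72√5
(9+4√5)^3 = 2889 + 1292√5
(9+4√5)^4 = 51841 + 23184√5

9 4
161 72
2889 1292
51841 23184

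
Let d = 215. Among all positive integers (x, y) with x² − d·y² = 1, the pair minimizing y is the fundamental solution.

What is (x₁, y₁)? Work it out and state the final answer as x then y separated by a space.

d=215: √d = [14; 1,1,1,28] (ℓ=4, even), read p_3/q_3
i=0: a=14 ⇒ p=14, q=1
i=1: a=1 ⇒ p=15, q=1
i=2: a=1 ⇒ p=29, q=2
i=3: a=1 ⇒ p=44, q=3
→ (44, 3).  Check: 44²=1936, 215·3²=1935, difference 1.

44 3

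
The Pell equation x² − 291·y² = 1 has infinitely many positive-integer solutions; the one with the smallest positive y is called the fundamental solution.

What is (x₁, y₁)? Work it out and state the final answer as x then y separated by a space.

√291 = [17; 17,34, …], period ℓ=2 (even) → k=1
i=0: a=17 ⇒ p=17, q=1
i=1: a=17 ⇒ p=290, q=17
→ (290, 17).  Check: 290²=84100, 291·17²=84099, difference 1.

290 17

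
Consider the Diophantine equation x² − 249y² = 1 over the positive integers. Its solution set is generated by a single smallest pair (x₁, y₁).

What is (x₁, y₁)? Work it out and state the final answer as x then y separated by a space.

8553815 542076

d=249: √d = [15; 1,3,1,1,5,…,3,1,30] (ℓ=16, even), read p_15/q_15
a_0=15:  p_0=15·1+0=15,  q_0=15·0+1=1
…
a_3=1:  p_3=1·63+16=79,  q_3=1·4+1=5
…
a_5=5:  p_5=5·142+79=789,  q_5=5·9+5=50
…
a_9=3:  p_9=3·36751+3582=113835,  q_9=3·2329+227=7214
a_10=1:  p_10=1·113835+36751=150586,  q_10=1·7214+2329=9543
…
a_14=3:  p_14=3·1884116+1017351=6669699,  q_14=3·119401+64472=422675
a_15=1:  p_15=1·6669699+1884116=8553815,  q_15=1·422675+119401=542076
fundamental: x₁=8553815, y₁=542076  (since 73167751054225 − 249·293846389776 = 1)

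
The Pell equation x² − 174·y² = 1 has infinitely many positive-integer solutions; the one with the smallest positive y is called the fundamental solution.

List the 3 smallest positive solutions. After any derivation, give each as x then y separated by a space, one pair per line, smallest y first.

1451 110
4210801 319220
12219743051 926376330

d=174: √d = [13; 5,4,5,26] (ℓ=4, even), read p_3/q_3
k=0  a_k=13  p_k/q_k = 13/1
…
k=2  a_k=4  p_k/q_k = 277/21
k=3  a_k=5  p_k/q_k = 1451/110
→ (1451, 110).  Check: 1451²=2105401, 174·110²=2105400, difference 1.
n=2: (1451,110)∘(1451,110) = (1451·1451+174·110·110, 1451·110+110·1451) = (4210801,319220)
n=3: (4210801,319220)∘(1451,110) = (1451·4210801+174·110·319220, 1451·319220+110·4210801) = (12219743051,926376330)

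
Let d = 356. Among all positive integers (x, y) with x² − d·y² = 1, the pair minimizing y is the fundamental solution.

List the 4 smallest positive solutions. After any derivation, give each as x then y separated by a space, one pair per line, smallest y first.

500001 26500
500002000001 26500053000
500003000004500001 26500106000079500
500004000010000008000001 26500159000265000106000

√356 = [18; 1,6,1,1,2,…,6,1,36, …], period ℓ=14 (even) → k=13
k=0  a_k=18  p_k/q_k = 18/1
…
k=3  a_k=1  p_k/q_k = 151/8
…
k=5  a_k=2  p_k/q_k = 717/38
k=6  a_k=1  p_k/q_k = 1000/53
k=7  a_k=8  p_k/q_k = 8717/462
…
k=11  a_k=1  p_k/q_k = 66019/3499
k=12  a_k=6  p_k/q_k = 433982/23001
k=13  a_k=1  p_k/q_k = 500001/26500
→ (500001, 26500).  Check: 500001²=250001000001, 356·26500²=250001000000, difference 1.
(500001+26500√356)^2 = 500002000001 + 26500053000√356
(500001+26500√356)^3 = 500003000004500001 + 26500106000079500√356
(500001+26500√356)^4 = 500004000010000008000001 + 26500159000265000106000√356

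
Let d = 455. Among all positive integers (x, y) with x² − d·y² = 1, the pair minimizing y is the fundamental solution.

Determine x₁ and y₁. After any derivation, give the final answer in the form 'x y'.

√455 → a₀=21, period (3,42); ℓ=2 even so k=1
i=0: a=21 ⇒ p=21, q=1
i=1: a=3 ⇒ p=64, q=3
fundamental: x₁=64, y₁=3  (since 4096 − 455·9 = 1)

64 3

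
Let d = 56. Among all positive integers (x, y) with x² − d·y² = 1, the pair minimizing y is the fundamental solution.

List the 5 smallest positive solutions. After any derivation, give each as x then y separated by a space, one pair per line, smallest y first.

√56 → a₀=7, period (2,14); ℓ=2 even so k=1
i=0: a=7 ⇒ p=7, q=1
i=1: a=2 ⇒ p=15, q=2
fundamental: x₁=15, y₁=2  (since 225 − 56·4 = 1)
(x_2, y_2) = (15·15 + 56·2·2, 15·2 + 2·15) = (449, 60)
(x_3, y_3) = (15·449 + 56·2·60, 15·60 + 2·449) = (13455, 1798)
(x_4, y_4) = (15·13455 + 56·2·1798, 15·1798 + 2·13455) = (403201, 53880)
(x_5, y_5) = (15·403201 + 56·2·53880, 15·53880 + 2·403201) = (12082575, 1614602)

15 2
449 60
13455 1798
403201 53880
12082575 1614602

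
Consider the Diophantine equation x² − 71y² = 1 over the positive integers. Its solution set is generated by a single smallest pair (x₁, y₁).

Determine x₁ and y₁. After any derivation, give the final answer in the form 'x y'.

√71 = [8; 2,2,1,7,1,2,2,16, …], period ℓ=8 (even) → k=7
i=0: a=8 ⇒ p=8, q=1
i=1: a=2 ⇒ p=17, q=2
i=2: a=2 ⇒ p=42, q=5
…
i=5: a=1 ⇒ p=514, q=61
i=6: a=2 ⇒ p=1483, q=176
i=7: a=2 ⇒ p=3480, q=413
(x₁, y₁) = (3480, 413);  3480² − 71·413² = 1 ✓

3480 413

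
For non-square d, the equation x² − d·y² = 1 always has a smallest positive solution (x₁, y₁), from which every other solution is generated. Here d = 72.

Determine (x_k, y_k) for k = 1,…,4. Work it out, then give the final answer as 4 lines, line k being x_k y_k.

√72 = [8; 2,16, …], period ℓ=2 (even) → k=1
i=0: a=8 ⇒ p=8, q=1
i=1: a=2 ⇒ p=17, q=2
→ (17, 2).  Check: 17²=289, 72·2²=288, difference 1.
(17+2√72)^2 = 577 + 68√72
(17+2√72)^3 = 19601 + 2310√72
(17+2√72)^4 = 665857 + 78472√72

17 2
577 68
19601 2310
665857 78472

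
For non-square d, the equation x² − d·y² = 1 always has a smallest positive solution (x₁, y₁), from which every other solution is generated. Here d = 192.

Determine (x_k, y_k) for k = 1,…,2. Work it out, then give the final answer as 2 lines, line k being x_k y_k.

97 7
18817 1358

√192 → a₀=13, period (1,5,1,26); ℓ=4 even so k=3
step 0: (13, 1)  from 13·(1,0) + (0,1)
step 1: (14, 1)  from 1·(13,1) + (1,0)
step 2: (83, 6)  from 5·(14,1) + (13,1)
step 3: (97, 7)  from 1·(83,6) + (14,1)
fundamental: x₁=97, y₁=7  (since 9409 − 192·49 = 1)
n=2: (97,7)∘(97,7) = (97·97+192·7·7, 97·7+7·97) = (18817,1358)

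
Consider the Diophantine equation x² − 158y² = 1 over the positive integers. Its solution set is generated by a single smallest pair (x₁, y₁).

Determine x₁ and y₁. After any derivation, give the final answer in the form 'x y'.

7743 616

[12; 1,1,3,12,3,1,1,24] for √158; ℓ=8 ⇒ convergent index 7
a_0=12:  p_0=12·1+0=12,  q_0=12·0+1=1
a_1=1:  p_1=1·12+1=13,  q_1=1·1+0=1
a_2=1:  p_2=1·13+12=25,  q_2=1·1+1=2
a_3=3:  p_3=3·25+13=88,  q_3=3·2+1=7
…
a_6=1:  p_6=1·3331+1081=4412,  q_6=1·265+86=351
a_7=1:  p_7=1·4412+3331=7743,  q_7=1·351+265=616
→ (7743, 616).  Check: 7743²=59954049, 158·616²=59954048, difference 1.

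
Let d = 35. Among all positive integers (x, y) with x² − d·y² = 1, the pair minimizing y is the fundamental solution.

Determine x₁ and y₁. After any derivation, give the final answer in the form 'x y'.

6 1

√35 = [5; 1,10, …], period ℓ=2 (even) → k=1
a_0=5:  p_0=5·1+0=5,  q_0=5·0+1=1
a_1=1:  p_1=1·5+1=6,  q_1=1·1+0=1
→ (6, 1).  Check: 6²=36, 35·1²=35, difference 1.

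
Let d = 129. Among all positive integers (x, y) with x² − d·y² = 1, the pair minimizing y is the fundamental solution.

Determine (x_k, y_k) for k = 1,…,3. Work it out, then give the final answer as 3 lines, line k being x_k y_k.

√129 = [11; 2,1,3,1,6,1,3,1,2,22, …], period ℓ=10 (even) → k=9
i=0: a=11 ⇒ p=11, q=1
i=1: a=2 ⇒ p=23, q=2
i=2: a=1 ⇒ p=34, q=3
i=3: a=3 ⇒ p=125, q=11
i=4: a=1 ⇒ p=159, q=14
…
i=6: a=1 ⇒ p=1238, q=109
i=7: a=3 ⇒ p=4793, q=422
i=8: a=1 ⇒ p=6031, q=531
i=9: a=2 ⇒ p=16855, q=1484
→ (16855, 1484).  Check: 16855²=284091025, 129·1484²=284091024, difference 1.
(x_2, y_2) = (16855·16855 + 129·1484·1484, 16855·1484 + 1484·16855) = (568182049, 50025640)
(x_3, y_3) = (16855·568182049 + 129·1484·50025640, 16855·50025640 + 1484·568182049) = (19153416854935, 1686364322916)

16855 1484
568182049 50025640
19153416854935 1686364322916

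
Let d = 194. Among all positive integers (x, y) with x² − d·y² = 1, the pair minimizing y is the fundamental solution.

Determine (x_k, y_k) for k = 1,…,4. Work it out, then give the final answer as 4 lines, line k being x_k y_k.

195 14
76049 5460
29658915 2129386
11566900801 830455080

√194 → a₀=13, period (1,12,1,26); ℓ=4 even so k=3
i=0: a=13 ⇒ p=13, q=1
i=1: a=1 ⇒ p=14, q=1
i=2: a=12 ⇒ p=181, q=13
i=3: a=1 ⇒ p=195, q=14
(x₁, y₁) = (195, 14);  195² − 194·14² = 1 ✓
(x_2, y_2) = (195·195 + 194·14·14, 195·14 + 14·195) = (76049, 5460)
(x_3, y_3) = (195·76049 + 194·14·5460, 195·5460 + 14·76049) = (29658915, 2129386)
(x_4, y_4) = (195·29658915 + 194·14·2129386, 195·2129386 + 14·29658915) = (11566900801, 830455080)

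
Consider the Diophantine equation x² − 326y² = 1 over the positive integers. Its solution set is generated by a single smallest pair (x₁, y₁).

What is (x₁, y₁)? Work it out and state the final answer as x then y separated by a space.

325 18

√326 = [18; 18,36, …], period ℓ=2 (even) → k=1
i=0: a=18 ⇒ p=18, q=1
i=1: a=18 ⇒ p=325, q=18
→ (325, 18).  Check: 325²=105625, 326·18²=105624, difference 1.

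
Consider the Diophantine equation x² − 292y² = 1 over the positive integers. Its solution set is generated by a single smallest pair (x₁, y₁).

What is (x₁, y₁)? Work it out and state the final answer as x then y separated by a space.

d=292: √d = [17; 11,2,1,3,8,3,1,2,11,34] (ℓ=10, even), read p_9/q_9
a_0=17:  p_0=17·1+0=17,  q_0=17·0+1=1
…
a_3=1:  p_3=1·393+188=581,  q_3=1·23+11=34
a_4=3:  p_4=3·581+393=2136,  q_4=3·34+23=125
a_5=8:  p_5=8·2136+581=17669,  q_5=8·125+34=1034
a_6=3:  p_6=3·17669+2136=55143,  q_6=3·1034+125=3227
a_7=1:  p_7=1·55143+17669=72812,  q_7=1·3227+1034=4261
a_8=2:  p_8=2·72812+55143=200767,  q_8=2·4261+3227=11749
a_9=11:  p_9=11·200767+72812=2281249,  q_9=11·11749+4261=133500
fundamental: x₁=2281249, y₁=133500  (since 5204097000001 − 292·17822250000 = 1)

2281249 133500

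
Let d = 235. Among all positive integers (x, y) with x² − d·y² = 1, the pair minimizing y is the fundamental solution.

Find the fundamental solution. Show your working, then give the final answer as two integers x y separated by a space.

[15; 3,30] for √235; ℓ=2 ⇒ convergent index 1
i=0: a=15 ⇒ p=15, q=1
i=1: a=3 ⇒ p=46, q=3
fundamental: x₁=46, y₁=3  (since 2116 − 235·9 = 1)

46 3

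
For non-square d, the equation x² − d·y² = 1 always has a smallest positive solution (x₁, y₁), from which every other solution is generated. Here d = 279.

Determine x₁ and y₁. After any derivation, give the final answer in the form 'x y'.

√279 = [16; 1,2,2,1,2,2,1,32, …], period ℓ=8 (even) → k=7
i=0: a=16 ⇒ p=16, q=1
i=1: a=1 ⇒ p=17, q=1
i=2: a=2 ⇒ p=50, q=3
i=3: a=2 ⇒ p=117, q=7
…
i=5: a=2 ⇒ p=451, q=27
i=6: a=2 ⇒ p=1069, q=64
i=7: a=1 ⇒ p=1520, q=91
→ (1520, 91).  Check: 1520²=2310400, 279·91²=2310399, difference 1.

1520 91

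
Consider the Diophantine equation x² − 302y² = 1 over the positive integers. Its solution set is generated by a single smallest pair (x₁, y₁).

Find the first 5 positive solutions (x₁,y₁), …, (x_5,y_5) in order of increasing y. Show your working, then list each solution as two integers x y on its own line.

[17; 2,1,1,1,4,…,1,2,34] for √302; ℓ=16 ⇒ convergent index 15
k=0  a_k=17  p_k/q_k = 17/1
k=1  a_k=2  p_k/q_k = 35/2
…
k=4  a_k=1  p_k/q_k = 139/8
k=5  a_k=4  p_k/q_k = 643/37
…
k=8  a_k=16  p_k/q_k = 34513/1986
k=9  a_k=1  p_k/q_k = 36581/2105
…
k=11  a_k=4  p_k/q_k = 467281/26889
…
k=13  a_k=1  p_k/q_k = 1042237/59974
k=14  a_k=1  p_k/q_k = 1617193/93059
k=15  a_k=2  p_k/q_k = 4276623/246092
(x₁, y₁) = (4276623, 246092);  4276623² − 302·246092² = 1 ✓
(4276623+246092√302)^2 = 36579008568257 + 2104885414632√302
(4276623+246092√302)^3 = 312869258720405635599 + 18003602753159249380√302
(4276623+246092√302)^4 = 2676047735673238042056036097 + 153989243234046232237072848√302
(4276623+246092√302)^5 = 22888894590955867721004902116885263 + 1317107878734614996094061229615228√302

4276623 246092
36579008568257 2104885414632
312869258720405635599 18003602753159249380
2676047735673238042056036097 153989243234046232237072848
22888894590955867721004902116885263 1317107878734614996094061229615228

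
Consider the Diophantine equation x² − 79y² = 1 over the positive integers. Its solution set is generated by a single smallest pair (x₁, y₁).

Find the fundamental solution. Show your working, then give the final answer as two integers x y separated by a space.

√79 = [8; 1,7,1,16, …], period ℓ=4 (even) → k=3
step 0: (8, 1)  from 8·(1,0) + (0,1)
step 1: (9, 1)  from 1·(8,1) + (1,0)
step 2: (71, 8)  from 7·(9,1) + (8,1)
step 3: (80, 9)  from 1·(71,8) + (9,1)
fundamental: x₁=80, y₁=9  (since 6400 − 79·81 = 1)

80 9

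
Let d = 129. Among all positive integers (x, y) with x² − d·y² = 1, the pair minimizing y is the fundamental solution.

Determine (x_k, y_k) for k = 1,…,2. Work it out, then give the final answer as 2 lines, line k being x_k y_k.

√129 = [11; 2,1,3,1,6,1,3,1,2,22, …], period ℓ=10 (even) → k=9
a_0=11:  p_0=11·1+0=11,  q_0=11·0+1=1
a_1=2:  p_1=2·11+1=23,  q_1=2·1+0=2
…
a_3=3:  p_3=3·34+23=125,  q_3=3·3+2=11
a_4=1:  p_4=1·125+34=159,  q_4=1·11+3=14
a_5=6:  p_5=6·159+125=1079,  q_5=6·14+11=95
a_6=1:  p_6=1·1079+159=1238,  q_6=1·95+14=109
…
a_8=1:  p_8=1·4793+1238=6031,  q_8=1·422+109=531
a_9=2:  p_9=2·6031+4793=16855,  q_9=2·531+422=1484
→ (16855, 1484).  Check: 16855²=284091025, 129·1484²=284091024, difference 1.
(x_2, y_2) = (16855·16855 + 129·1484·1484, 16855·1484 + 1484·16855) = (568182049, 50025640)

16855 1484
568182049 50025640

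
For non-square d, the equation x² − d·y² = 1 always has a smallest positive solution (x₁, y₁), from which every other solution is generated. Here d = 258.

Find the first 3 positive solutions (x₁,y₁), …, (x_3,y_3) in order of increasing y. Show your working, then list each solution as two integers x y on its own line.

d=258: √d = [16; 16,32] (ℓ=2, even), read p_1/q_1
k=0  a_k=16  p_k/q_k = 16/1
k=1  a_k=16  p_k/q_k = 257/16
→ (257, 16).  Check: 257²=66049, 258·16²=66048, difference 1.
(x_2, y_2) = (257·257 + 258·16·16, 257·16 + 16·257) = (132097, 8224)
(x_3, y_3) = (257·132097 + 258·16·8224, 257·8224 + 16·132097) = (67897601, 4227120)

257 16
132097 8224
67897601 4227120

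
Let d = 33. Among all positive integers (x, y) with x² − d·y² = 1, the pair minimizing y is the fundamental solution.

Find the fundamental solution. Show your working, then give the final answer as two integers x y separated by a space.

23 4

d=33: √d = [5; 1,2,1,10] (ℓ=4, even), read p_3/q_3
a_0=5:  p_0=5·1+0=5,  q_0=5·0+1=1
a_1=1:  p_1=1·5+1=6,  q_1=1·1+0=1
a_2=2:  p_2=2·6+5=17,  q_2=2·1+1=3
a_3=1:  p_3=1·17+6=23,  q_3=1·3+1=4
(x₁, y₁) = (23, 4);  23² − 33·4² = 1 ✓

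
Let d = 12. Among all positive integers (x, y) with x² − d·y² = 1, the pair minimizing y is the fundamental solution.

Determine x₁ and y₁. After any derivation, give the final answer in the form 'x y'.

d=12: √d = [3; 2,6] (ℓ=2, even), read p_1/q_1
i=0: a=3 ⇒ p=3, q=1
i=1: a=2 ⇒ p=7, q=2
→ (7, 2).  Check: 7²=49, 12·2²=48, difference 1.

7 2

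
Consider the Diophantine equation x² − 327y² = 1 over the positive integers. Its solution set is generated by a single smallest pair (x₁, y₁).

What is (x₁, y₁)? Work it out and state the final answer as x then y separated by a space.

217 12

√327 = [18; 12,36, …], period ℓ=2 (even) → k=1
step 0: (18, 1)  from 18·(1,0) + (0,1)
step 1: (217, 12)  from 12·(18,1) + (1,0)
→ (217, 12).  Check: 217²=47089, 327·12²=47088, difference 1.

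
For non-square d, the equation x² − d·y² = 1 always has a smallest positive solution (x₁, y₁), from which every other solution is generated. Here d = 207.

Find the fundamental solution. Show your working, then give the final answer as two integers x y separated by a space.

[14; 2,1,1,2,1,1,2,28] for √207; ℓ=8 ⇒ convergent index 7
a_0=14:  p_0=14·1+0=14,  q_0=14·0+1=1
…
a_2=1:  p_2=1·29+14=43,  q_2=1·2+1=3
…
a_4=2:  p_4=2·72+43=187,  q_4=2·5+3=13
a_5=1:  p_5=1·187+72=259,  q_5=1·13+5=18
a_6=1:  p_6=1·259+187=446,  q_6=1·18+13=31
a_7=2:  p_7=2·446+259=1151,  q_7=2·31+18=80
fundamental: x₁=1151, y₁=80  (since 1324801 − 207·6400 = 1)

1151 80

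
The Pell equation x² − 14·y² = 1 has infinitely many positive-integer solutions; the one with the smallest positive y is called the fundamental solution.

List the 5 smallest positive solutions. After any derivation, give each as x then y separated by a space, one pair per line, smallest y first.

15 4
449 120
13455 3596
403201 107760
12082575 3229204

[3; 1,2,1,6] for √14; ℓ=4 ⇒ convergent index 3
a_0=3:  p_0=3·1+0=3,  q_0=3·0+1=1
…
a_2=2:  p_2=2·4+3=11,  q_2=2·1+1=3
a_3=1:  p_3=1·11+4=15,  q_3=1·3+1=4
(x₁, y₁) = (15, 4);  15² − 14·4² = 1 ✓
k=2:  x_2 = 15·15+14·4·4 = 449,  y_2 = 15·4+4·15 = 120
k=3:  x_3 = 15·449+14·4·120 = 13455,  y_3 = 15·120+4·449 = 3596
k=4:  x_4 = 15·13455+14·4·3596 = 403201,  y_4 = 15·3596+4·13455 = 107760
k=5:  x_5 = 15·403201+14·4·107760 = 12082575,  y_5 = 15·107760+4·403201 = 3229204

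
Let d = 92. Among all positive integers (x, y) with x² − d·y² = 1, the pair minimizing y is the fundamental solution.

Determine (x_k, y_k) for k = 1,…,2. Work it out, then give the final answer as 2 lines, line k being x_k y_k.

1151 120
2649601 276240

d=92: √d = [9; 1,1,2,4,2,1,1,18] (ℓ=8, even), read p_7/q_7
step 0: (9, 1)  from 9·(1,0) + (0,1)
step 1: (10, 1)  from 1·(9,1) + (1,0)
step 2: (19, 2)  from 1·(10,1) + (9,1)
step 3: (48, 5)  from 2·(19,2) + (10,1)
…
step 6: (681, 71)  from 1·(470,49) + (211,22)
step 7: (1151, 120)  from 1·(681,71) + (470,49)
→ (1151, 120).  Check: 1151²=1324801, 92·120²=1324800, difference 1.
k=2:  x_2 = 1151·1151+92·120·120 = 2649601,  y_2 = 1151·120+120·1151 = 276240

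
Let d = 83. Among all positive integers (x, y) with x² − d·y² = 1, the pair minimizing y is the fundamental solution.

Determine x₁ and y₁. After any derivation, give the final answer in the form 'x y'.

82 9

[9; 9,18] for √83; ℓ=2 ⇒ convergent index 1
step 0: (9, 1)  from 9·(1,0) + (0,1)
step 1: (82, 9)  from 9·(9,1) + (1,0)
fundamental: x₁=82, y₁=9  (since 6724 − 83·81 = 1)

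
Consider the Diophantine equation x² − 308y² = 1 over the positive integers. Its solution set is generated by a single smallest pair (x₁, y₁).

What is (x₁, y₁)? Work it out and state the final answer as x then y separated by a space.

√308 → a₀=17, period (1,1,4,1,1,34); ℓ=6 even so k=5
i=0: a=17 ⇒ p=17, q=1
i=1: a=1 ⇒ p=18, q=1
…
i=4: a=1 ⇒ p=193, q=11
i=5: a=1 ⇒ p=351, q=20
→ (351, 20).  Check: 351²=123201, 308·20²=123200, difference 1.

351 20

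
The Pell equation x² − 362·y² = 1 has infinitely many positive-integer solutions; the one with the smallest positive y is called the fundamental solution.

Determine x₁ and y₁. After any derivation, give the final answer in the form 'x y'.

723 38

[19; 38] for √362; ℓ=1 ⇒ convergent index 1
k=0  a_k=19  p_k/q_k = 19/1
k=1  a_k=38  p_k/q_k = 723/38
→ (723, 38).  Check: 723²=522729, 362·38²=522728, difference 1.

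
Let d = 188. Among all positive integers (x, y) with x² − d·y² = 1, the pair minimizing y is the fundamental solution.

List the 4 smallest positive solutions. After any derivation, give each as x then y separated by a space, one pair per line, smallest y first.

4607 336
42448897 3095904
391124132351 28525659120
3603817713033217 262835420035776

√188 = [13; 1,2,2,6,2,2,1,26, …], period ℓ=8 (even) → k=7
i=0: a=13 ⇒ p=13, q=1
…
i=4: a=6 ⇒ p=617, q=45
i=5: a=2 ⇒ p=1330, q=97
i=6: a=2 ⇒ p=3277, q=239
i=7: a=1 ⇒ p=4607, q=336
(x₁, y₁) = (4607, 336);  4607² − 188·336² = 1 ✓
(x_2, y_2) = (4607·4607 + 188·336·336, 4607·336 + 336·4607) = (42448897, 3095904)
(x_3, y_3) = (4607·42448897 + 188·336·3095904, 4607·3095904 + 336·42448897) = (391124132351, 28525659120)
(x_4, y_4) = (4607·391124132351 + 188·336·28525659120, 4607·28525659120 + 336·391124132351) = (3603817713033217, 262835420035776)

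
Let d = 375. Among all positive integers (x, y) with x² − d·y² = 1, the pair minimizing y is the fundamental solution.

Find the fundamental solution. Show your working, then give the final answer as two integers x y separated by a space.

√375 → a₀=19, period (2,1,2,1,5,1,2,1,2,38); ℓ=10 even so k=9
k=0  a_k=19  p_k/q_k = 19/1
k=1  a_k=2  p_k/q_k = 39/2
k=2  a_k=1  p_k/q_k = 58/3
k=3  a_k=2  p_k/q_k = 155/8
k=4  a_k=1  p_k/q_k = 213/11
k=5  a_k=5  p_k/q_k = 1220/63
k=6  a_k=1  p_k/q_k = 1433/74
…
k=8  a_k=1  p_k/q_k = 5519/285
k=9  a_k=2  p_k/q_k = 15124/781
(x₁, y₁) = (15124, 781);  15124² − 375·781² = 1 ✓

15124 781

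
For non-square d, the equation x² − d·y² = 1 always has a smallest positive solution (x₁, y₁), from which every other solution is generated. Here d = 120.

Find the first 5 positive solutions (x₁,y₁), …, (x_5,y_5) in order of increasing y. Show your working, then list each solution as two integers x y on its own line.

d=120: √d = [10; 1,20] (ℓ=2, even), read p_1/q_1
step 0: (10, 1)  from 10·(1,0) + (0,1)
step 1: (11, 1)  from 1·(10,1) + (1,0)
fundamental: x₁=11, y₁=1  (since 121 − 120·1 = 1)
(x_2, y_2) = (11·11 + 120·1·1, 11·1 + 1·11) = (241, 22)
(x_3, y_3) = (11·241 + 120·1·22, 11·22 + 1·241) = (5291, 483)
(x_4, y_4) = (11·5291 + 120·1·483, 11·483 + 1·5291) = (116161, 10604)
(x_5, y_5) = (11·116161 + 120·1·10604, 11·10604 + 1·116161) = (2550251, 232805)

11 1
241 22
5291 483
116161 10604
2550251 232805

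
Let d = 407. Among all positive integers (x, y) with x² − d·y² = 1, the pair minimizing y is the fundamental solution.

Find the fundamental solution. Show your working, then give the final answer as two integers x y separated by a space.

2663 132

√407 → a₀=20, period (5,1,2,1,5,40); ℓ=6 even so k=5
k=0  a_k=20  p_k/q_k = 20/1
k=1  a_k=5  p_k/q_k = 101/5
k=2  a_k=1  p_k/q_k = 121/6
k=3  a_k=2  p_k/q_k = 343/17
k=4  a_k=1  p_k/q_k = 464/23
k=5  a_k=5  p_k/q_k = 2663/132
fundamental: x₁=2663, y₁=132  (since 7091569 − 407·17424 = 1)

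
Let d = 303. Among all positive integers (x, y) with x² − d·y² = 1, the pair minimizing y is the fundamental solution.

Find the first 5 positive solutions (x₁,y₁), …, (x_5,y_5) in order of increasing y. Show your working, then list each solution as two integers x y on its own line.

2524 145
12741151 731960
64317327724 3694933935
324673857609601 18652025771920
1638953568895938124 94155422401718225

√303 = [17; 2,2,5,2,2,34, …], period ℓ=6 (even) → k=5
i=0: a=17 ⇒ p=17, q=1
i=1: a=2 ⇒ p=35, q=2
i=2: a=2 ⇒ p=87, q=5
…
i=4: a=2 ⇒ p=1027, q=59
i=5: a=2 ⇒ p=2524, q=145
(x₁, y₁) = (2524, 145);  2524² − 303·145² = 1 ✓
n=2: (2524,145)∘(2524,145) = (2524·2524+303·145·145, 2524·145+145·2524) = (12741151,731960)
n=3: (12741151,731960)∘(2524,145) = (2524·12741151+303·145·731960, 2524·731960+145·12741151) = (64317327724,3694933935)
n=4: (64317327724,3694933935)∘(2524,145) = (2524·64317327724+303·145·3694933935, 2524·3694933935+145·64317327724) = (324673857609601,18652025771920)
n=5: (324673857609601,18652025771920)∘(2524,145) = (2524·324673857609601+303·145·18652025771920, 2524·18652025771920+145·324673857609601) = (1638953568895938124,94155422401718225)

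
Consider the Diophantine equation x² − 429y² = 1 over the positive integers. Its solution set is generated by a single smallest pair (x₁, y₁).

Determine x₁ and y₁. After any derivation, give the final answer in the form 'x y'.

√429 → a₀=20, period (1,2,2,9,1,12,1,9,2,2,1,40); ℓ=12 even so k=11
step 0: (20, 1)  from 20·(1,0) + (0,1)
step 1: (21, 1)  from 1·(20,1) + (1,0)
…
step 3: (145, 7)  from 2·(62,3) + (21,1)
…
step 5: (1512, 73)  from 1·(1367,66) + (145,7)
step 6: (19511, 942)  from 12·(1512,73) + (1367,66)
…
step 10: (1085636, 52415)  from 2·(438459,21169) + (208718,10077)
step 11: (1524095, 73584)  from 1·(1085636,52415) + (438459,21169)
→ (1524095, 73584).  Check: 1524095²=2322865569025, 429·73584²=2322865569024, difference 1.

1524095 73584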